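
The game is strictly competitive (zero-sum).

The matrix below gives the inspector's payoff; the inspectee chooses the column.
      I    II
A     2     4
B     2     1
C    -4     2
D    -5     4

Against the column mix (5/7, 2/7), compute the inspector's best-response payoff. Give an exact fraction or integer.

18/7

A: (2)·(5/7) + (4)·(2/7) = 18/7.
B: (2)·(5/7) + (1)·(2/7) = 12/7.
C: (-4)·(5/7) + (2)·(2/7) = -16/7.
D: (-5)·(5/7) + (4)·(2/7) = -17/7.
The best pure response is A with expected payoff 18/7.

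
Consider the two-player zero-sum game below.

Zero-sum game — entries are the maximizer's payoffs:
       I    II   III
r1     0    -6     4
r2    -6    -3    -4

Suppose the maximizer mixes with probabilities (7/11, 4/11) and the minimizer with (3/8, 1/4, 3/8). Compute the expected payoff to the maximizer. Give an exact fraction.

-18/11

Against (3/8, 1/4, 3/8), each row's expected payoff is r1: 0; r2: -9/2.
Taking the (7/11, 4/11)-weighted average: (7/11)·(0) + (4/11)·(-9/2) = -18/11.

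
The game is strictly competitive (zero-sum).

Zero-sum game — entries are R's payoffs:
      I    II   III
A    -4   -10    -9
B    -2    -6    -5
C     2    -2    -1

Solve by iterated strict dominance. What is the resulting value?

Column I is strictly dominated by II for C (-10<-4, -6<-2, -2<2); eliminate I.
Row A is strictly dominated by row B (-6>-10, -5>-9); eliminate A.
Row B is strictly dominated by row C (-2>-6, -1>-5); eliminate B.
Column III is strictly dominated by II for C (-2<-1); eliminate III.
Only (C, II) remains, with payoff -2.

-2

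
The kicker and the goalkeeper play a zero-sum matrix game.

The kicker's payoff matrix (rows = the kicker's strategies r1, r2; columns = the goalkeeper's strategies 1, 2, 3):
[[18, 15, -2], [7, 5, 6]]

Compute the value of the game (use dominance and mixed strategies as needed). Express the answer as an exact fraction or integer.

Column 1 is strictly dominated by 2 for the goalkeeper (it gives the kicker more in every row).
The remaining 2×2 game on (r1, r2) × (2, 3) has no saddle point. Let the kicker play r1 with probability p; indifference gives 15p + 5(1−p) = −2p + 6(1−p), so p = 1/18.
Similarly the goalkeeper's optimal q on 2 is 4/9, and the value is 15·(4/9) + (-2)·(5/9) = 50/9.

50/9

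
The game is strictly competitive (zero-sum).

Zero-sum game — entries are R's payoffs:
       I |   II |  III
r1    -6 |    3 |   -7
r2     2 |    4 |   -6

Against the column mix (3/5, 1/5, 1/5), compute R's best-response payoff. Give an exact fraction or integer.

4/5

r1: (-6)·(3/5) + (3)·(1/5) + (-7)·(1/5) = -22/5.
r2: (2)·(3/5) + (4)·(1/5) + (-6)·(1/5) = 4/5.
The best pure response is r2 with expected payoff 4/5.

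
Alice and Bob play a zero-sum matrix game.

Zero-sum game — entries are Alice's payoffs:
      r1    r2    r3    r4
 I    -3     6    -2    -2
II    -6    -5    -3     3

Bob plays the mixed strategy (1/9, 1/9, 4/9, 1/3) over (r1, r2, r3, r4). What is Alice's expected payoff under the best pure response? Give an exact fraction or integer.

-11/9

I: (-3)·(1/9) + (6)·(1/9) + (-2)·(4/9) + (-2)·(1/3) = -11/9.
II: (-6)·(1/9) + (-5)·(1/9) + (-3)·(4/9) + (3)·(1/3) = -14/9.
The best pure response is I with expected payoff -11/9.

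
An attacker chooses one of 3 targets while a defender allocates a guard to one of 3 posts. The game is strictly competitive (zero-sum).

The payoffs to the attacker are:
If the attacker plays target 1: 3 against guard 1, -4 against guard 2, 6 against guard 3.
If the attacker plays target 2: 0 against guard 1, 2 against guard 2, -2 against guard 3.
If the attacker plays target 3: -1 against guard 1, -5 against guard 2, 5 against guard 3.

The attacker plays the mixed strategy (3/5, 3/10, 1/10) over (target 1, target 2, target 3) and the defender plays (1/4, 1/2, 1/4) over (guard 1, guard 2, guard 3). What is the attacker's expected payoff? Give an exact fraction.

3/20

Against (1/4, 1/2, 1/4), each row's expected payoff is target 1: 1/4; target 2: 1/2; target 3: -3/2.
Taking the (3/5, 3/10, 1/10)-weighted average: (3/5)·(1/4) + (3/10)·(1/2) + (1/10)·(-3/2) = 3/20.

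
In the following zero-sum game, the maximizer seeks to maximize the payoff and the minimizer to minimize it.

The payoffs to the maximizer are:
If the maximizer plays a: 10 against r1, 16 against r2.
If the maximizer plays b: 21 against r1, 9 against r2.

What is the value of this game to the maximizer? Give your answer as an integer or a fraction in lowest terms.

Row minima are 10 and 9, so the maximizer's maximin is 10; column maxima are 21 and 16, so the minimizer's minimax is 16. These differ, so the equilibrium is in mixed strategies.
Let the maximizer play a with probability p. The minimizer is indifferent when 10p + 21(1−p) = 16p + 9(1−p), giving p = 2/3.
Let the minimizer play r1 with probability q. The maximizer is indifferent when 10q + 16(1−q) = 21q + 9(1−q), giving q = 7/18.
The value is 10·(7/18) + (16)·(11/18) = 41/3.

41/3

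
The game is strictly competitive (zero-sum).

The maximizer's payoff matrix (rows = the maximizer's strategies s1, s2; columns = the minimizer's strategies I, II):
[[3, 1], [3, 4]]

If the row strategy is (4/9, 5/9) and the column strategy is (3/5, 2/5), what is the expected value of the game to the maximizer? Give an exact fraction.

43/15

Against (3/5, 2/5), each row's expected payoff is s1: 11/5; s2: 17/5.
Taking the (4/9, 5/9)-weighted average: (4/9)·(11/5) + (5/9)·(17/5) = 43/15.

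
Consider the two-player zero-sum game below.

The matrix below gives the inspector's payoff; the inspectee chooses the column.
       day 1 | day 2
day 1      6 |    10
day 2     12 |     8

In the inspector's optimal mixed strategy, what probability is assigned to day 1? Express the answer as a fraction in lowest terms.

1/2

Row minima are 6 and 8, so the inspector's maximin is 8; column maxima are 12 and 10, so the inspectee's minimax is 10. These differ, so the equilibrium is in mixed strategies.
Let the inspector play day 1 with probability p. The inspectee is indifferent when 6p + 12(1−p) = 10p + 8(1−p), giving p = 1/2.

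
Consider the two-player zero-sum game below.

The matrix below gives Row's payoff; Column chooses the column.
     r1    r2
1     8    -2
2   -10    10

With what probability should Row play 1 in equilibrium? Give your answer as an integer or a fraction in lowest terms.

Row minima are -2 and -10, so Row's maximin is -2; column maxima are 8 and 10, so Column's minimax is 8. These differ, so the equilibrium is in mixed strategies.
Let Row play 1 with probability p. Column is indifferent when 8p − 10(1−p) = −2p + 10(1−p), giving p = 2/3.

2/3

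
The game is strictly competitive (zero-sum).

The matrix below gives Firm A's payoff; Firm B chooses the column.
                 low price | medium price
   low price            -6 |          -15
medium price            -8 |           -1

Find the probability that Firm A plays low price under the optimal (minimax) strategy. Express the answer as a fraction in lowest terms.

7/16

Row minima are -15 and -8, so Firm A's maximin is -8; column maxima are -6 and -1, so Firm B's minimax is -6. These differ, so the equilibrium is in mixed strategies.
Let Firm A play low price with probability p. Firm B is indifferent when −6p − 8(1−p) = −15p − (1−p), giving p = 7/16.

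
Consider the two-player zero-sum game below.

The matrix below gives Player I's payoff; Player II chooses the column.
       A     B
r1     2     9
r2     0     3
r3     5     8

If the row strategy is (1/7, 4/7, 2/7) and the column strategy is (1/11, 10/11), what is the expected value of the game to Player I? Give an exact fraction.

382/77

Against (1/11, 10/11), each row's expected payoff is r1: 92/11; r2: 30/11; r3: 85/11.
Taking the (1/7, 4/7, 2/7)-weighted average: (1/7)·(92/11) + (4/7)·(30/11) + (2/7)·(85/11) = 382/77.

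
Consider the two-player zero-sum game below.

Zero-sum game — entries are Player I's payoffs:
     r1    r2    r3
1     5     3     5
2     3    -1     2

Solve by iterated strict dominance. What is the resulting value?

Column r3 is strictly dominated by r2 for Player II (3<5, -1<2); eliminate r3.
Column r1 is strictly dominated by r2 for Player II (3<5, -1<3); eliminate r1.
Row 2 is strictly dominated by row 1 (3>-1); eliminate 2.
Only (1, r2) remains, with payoff 3.

3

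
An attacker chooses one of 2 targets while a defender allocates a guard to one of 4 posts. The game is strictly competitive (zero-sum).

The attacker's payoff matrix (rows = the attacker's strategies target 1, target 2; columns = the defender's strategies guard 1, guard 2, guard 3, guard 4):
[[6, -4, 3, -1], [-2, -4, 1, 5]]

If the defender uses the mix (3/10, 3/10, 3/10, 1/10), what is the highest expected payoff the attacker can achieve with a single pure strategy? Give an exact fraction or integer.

target 1: (6)·(3/10) + (-4)·(3/10) + (3)·(3/10) + (-1)·(1/10) = 7/5.
target 2: (-2)·(3/10) + (-4)·(3/10) + (1)·(3/10) + (5)·(1/10) = -1.
The best pure response is target 1 with expected payoff 7/5.

7/5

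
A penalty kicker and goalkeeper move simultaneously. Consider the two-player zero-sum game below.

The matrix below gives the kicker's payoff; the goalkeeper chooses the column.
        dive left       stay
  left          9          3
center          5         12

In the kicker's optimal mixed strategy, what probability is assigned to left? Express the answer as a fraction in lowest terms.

Row minima are 3 and 5, so the kicker's maximin is 5; column maxima are 9 and 12, so the goalkeeper's minimax is 9. These differ, so the equilibrium is in mixed strategies.
Let the kicker play left with probability p. The goalkeeper is indifferent when 9p + 5(1−p) = 3p + 12(1−p), giving p = 7/13.

7/13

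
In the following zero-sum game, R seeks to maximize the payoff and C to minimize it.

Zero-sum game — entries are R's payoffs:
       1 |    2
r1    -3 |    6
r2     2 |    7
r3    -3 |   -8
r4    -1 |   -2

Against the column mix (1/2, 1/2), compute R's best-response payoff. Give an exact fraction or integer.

9/2

r1: (-3)·(1/2) + (6)·(1/2) = 3/2.
r2: (2)·(1/2) + (7)·(1/2) = 9/2.
r3: (-3)·(1/2) + (-8)·(1/2) = -11/2.
r4: (-1)·(1/2) + (-2)·(1/2) = -3/2.
The best pure response is r2 with expected payoff 9/2.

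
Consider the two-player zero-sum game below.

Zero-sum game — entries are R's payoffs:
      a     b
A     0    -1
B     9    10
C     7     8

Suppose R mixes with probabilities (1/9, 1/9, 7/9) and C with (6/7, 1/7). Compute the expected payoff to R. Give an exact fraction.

59/9

Against (6/7, 1/7), each row's expected payoff is A: -1/7; B: 64/7; C: 50/7.
Taking the (1/9, 1/9, 7/9)-weighted average: (1/9)·(-1/7) + (1/9)·(64/7) + (7/9)·(50/7) = 59/9.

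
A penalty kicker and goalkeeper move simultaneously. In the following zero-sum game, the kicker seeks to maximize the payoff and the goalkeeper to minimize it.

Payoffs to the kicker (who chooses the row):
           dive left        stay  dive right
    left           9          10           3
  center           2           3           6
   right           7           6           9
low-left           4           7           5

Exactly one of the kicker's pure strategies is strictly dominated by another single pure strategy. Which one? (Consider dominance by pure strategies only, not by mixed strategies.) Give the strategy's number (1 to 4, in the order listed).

Compare center with right: 7 > 2, 6 > 3, 9 > 6.
So right strictly dominates center for the kicker; center is strictly dominated.

2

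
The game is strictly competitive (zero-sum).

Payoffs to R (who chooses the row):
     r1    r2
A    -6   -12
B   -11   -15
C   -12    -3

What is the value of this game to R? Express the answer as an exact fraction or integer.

-42/5

Row B is strictly dominated by row A, so R never plays it.
The remaining 2×2 game on (A, C) × (r1, r2) has no saddle point. Let R play A with probability p; indifference gives −6p − 12(1−p) = −12p − 3(1−p), so p = 3/5.
Similarly C's optimal q on r1 is 3/5, and the value is -6·(3/5) + (-12)·(2/5) = -42/5.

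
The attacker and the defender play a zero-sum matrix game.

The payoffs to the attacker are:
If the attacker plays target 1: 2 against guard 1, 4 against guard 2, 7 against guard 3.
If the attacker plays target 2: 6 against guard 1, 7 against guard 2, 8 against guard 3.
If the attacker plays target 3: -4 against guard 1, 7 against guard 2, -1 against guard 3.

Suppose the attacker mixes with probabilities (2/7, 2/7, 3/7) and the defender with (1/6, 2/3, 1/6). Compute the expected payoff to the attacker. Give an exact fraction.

Against (1/6, 2/3, 1/6), each row's expected payoff is target 1: 25/6; target 2: 7; target 3: 23/6.
Taking the (2/7, 2/7, 3/7)-weighted average: (2/7)·(25/6) + (2/7)·(7) + (3/7)·(23/6) = 29/6.

29/6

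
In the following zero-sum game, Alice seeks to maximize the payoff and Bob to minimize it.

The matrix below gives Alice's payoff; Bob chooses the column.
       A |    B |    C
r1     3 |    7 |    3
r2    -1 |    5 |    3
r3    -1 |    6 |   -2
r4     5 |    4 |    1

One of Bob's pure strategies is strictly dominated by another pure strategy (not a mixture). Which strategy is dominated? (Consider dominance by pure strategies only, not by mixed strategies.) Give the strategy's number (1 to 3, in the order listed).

Bob prefers columns that give Alice less. Compare B with C: 3 < 7, 3 < 5, -2 < 6, 1 < 4.
So C strictly dominates B for Bob; B is strictly dominated.

2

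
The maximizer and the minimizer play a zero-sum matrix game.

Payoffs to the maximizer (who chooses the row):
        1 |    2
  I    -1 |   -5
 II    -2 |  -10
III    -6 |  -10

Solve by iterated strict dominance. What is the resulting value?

-5

Column 1 is strictly dominated by 2 for the minimizer (-5<-1, -10<-2, -10<-6); eliminate 1.
Row II is strictly dominated by row I (-5>-10); eliminate II.
Row III is strictly dominated by row I (-5>-10); eliminate III.
Only (I, 2) remains, with payoff -5.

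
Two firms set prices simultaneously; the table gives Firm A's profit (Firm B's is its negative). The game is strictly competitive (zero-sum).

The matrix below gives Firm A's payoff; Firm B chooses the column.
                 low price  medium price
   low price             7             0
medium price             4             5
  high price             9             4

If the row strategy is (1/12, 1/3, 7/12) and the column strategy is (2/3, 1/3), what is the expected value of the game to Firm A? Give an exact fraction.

Against (2/3, 1/3), each row's expected payoff is low price: 14/3; medium price: 13/3; high price: 22/3.
Taking the (1/12, 1/3, 7/12)-weighted average: (1/12)·(14/3) + (1/3)·(13/3) + (7/12)·(22/3) = 55/9.

55/9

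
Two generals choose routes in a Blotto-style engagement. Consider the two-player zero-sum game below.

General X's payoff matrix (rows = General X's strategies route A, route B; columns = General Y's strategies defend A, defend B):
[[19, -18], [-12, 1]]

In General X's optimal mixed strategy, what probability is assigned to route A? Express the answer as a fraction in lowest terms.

Row minima are -18 and -12, so General X's maximin is -12; column maxima are 19 and 1, so General Y's minimax is 1. These differ, so the equilibrium is in mixed strategies.
Let General X play route A with probability p. General Y is indifferent when 19p − 12(1−p) = −18p + (1−p), giving p = 13/50.

13/50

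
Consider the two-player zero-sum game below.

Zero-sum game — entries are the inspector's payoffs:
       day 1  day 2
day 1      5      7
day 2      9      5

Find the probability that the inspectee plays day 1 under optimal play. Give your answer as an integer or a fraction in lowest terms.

Row minima are 5 and 5, so the inspector's maximin is 5; column maxima are 9 and 7, so the inspectee's minimax is 7. These differ, so the equilibrium is in mixed strategies.
Let the inspectee play day 1 with probability q. The inspector is indifferent when 5q + 7(1−q) = 9q + 5(1−q), giving q = 1/3.

1/3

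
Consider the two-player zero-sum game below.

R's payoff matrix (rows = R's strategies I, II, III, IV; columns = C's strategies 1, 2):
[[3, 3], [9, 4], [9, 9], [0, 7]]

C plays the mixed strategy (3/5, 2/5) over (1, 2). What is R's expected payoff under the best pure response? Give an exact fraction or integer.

9

I: (3)·(3/5) + (3)·(2/5) = 3.
II: (9)·(3/5) + (4)·(2/5) = 7.
III: (9)·(3/5) + (9)·(2/5) = 9.
IV: (0)·(3/5) + (7)·(2/5) = 14/5.
The best pure response is III with expected payoff 9.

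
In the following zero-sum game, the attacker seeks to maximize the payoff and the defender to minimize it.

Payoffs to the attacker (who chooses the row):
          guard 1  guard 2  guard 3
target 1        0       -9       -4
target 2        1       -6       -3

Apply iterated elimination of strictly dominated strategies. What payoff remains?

-6

Row target 1 is strictly dominated by row target 2 (1>0, -6>-9, -3>-4); eliminate target 1.
Column guard 3 is strictly dominated by guard 2 for the defender (-6<-3); eliminate guard 3.
Column guard 1 is strictly dominated by guard 2 for the defender (-6<1); eliminate guard 1.
Only (target 2, guard 2) remains, with payoff -6.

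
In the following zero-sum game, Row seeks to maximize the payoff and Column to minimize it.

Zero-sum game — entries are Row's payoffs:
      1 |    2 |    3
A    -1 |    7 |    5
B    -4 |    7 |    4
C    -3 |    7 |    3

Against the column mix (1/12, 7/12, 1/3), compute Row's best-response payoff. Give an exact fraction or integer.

17/3

A: (-1)·(1/12) + (7)·(7/12) + (5)·(1/3) = 17/3.
B: (-4)·(1/12) + (7)·(7/12) + (4)·(1/3) = 61/12.
C: (-3)·(1/12) + (7)·(7/12) + (3)·(1/3) = 29/6.
The best pure response is A with expected payoff 17/3.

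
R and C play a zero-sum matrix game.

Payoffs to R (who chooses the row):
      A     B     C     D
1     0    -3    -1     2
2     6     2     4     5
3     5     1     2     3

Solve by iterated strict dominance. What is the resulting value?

2

Row 3 is strictly dominated by row 2 (6>5, 2>1, 4>2, 5>3); eliminate 3.
Column D is strictly dominated by B for C (-3<2, 2<5); eliminate D.
Column A is strictly dominated by B for C (-3<0, 2<6); eliminate A.
Row 1 is strictly dominated by row 2 (2>-3, 4>-1); eliminate 1.
Column C is strictly dominated by B for C (2<4); eliminate C.
Only (2, B) remains, with payoff 2.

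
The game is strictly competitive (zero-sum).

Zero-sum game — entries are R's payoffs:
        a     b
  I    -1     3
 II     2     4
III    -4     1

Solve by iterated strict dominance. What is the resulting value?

2

Row III is strictly dominated by row I (-1>-4, 3>1); eliminate III.
Row I is strictly dominated by row II (2>-1, 4>3); eliminate I.
Column b is strictly dominated by a for C (2<4); eliminate b.
Only (II, a) remains, with payoff 2.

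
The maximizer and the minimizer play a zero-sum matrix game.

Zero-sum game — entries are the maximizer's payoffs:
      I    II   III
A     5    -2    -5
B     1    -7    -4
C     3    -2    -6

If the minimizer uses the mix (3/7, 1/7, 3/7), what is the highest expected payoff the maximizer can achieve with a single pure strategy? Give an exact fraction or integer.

-2/7

A: (5)·(3/7) + (-2)·(1/7) + (-5)·(3/7) = -2/7.
B: (1)·(3/7) + (-7)·(1/7) + (-4)·(3/7) = -16/7.
C: (3)·(3/7) + (-2)·(1/7) + (-6)·(3/7) = -11/7.
The best pure response is A with expected payoff -2/7.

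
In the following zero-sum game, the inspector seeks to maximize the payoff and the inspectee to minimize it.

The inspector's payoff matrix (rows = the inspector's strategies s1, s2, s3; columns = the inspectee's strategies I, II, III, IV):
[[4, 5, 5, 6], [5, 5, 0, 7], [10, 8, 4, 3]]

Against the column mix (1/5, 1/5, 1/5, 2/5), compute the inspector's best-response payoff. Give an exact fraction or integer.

28/5

s1: (4)·(1/5) + (5)·(1/5) + (5)·(1/5) + (6)·(2/5) = 26/5.
s2: (5)·(1/5) + (5)·(1/5) + (0)·(1/5) + (7)·(2/5) = 24/5.
s3: (10)·(1/5) + (8)·(1/5) + (4)·(1/5) + (3)·(2/5) = 28/5.
The best pure response is s3 with expected payoff 28/5.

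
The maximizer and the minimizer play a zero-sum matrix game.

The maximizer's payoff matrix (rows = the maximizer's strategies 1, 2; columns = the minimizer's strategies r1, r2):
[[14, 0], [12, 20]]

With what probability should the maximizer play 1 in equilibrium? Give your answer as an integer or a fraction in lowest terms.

4/11

Row minima are 0 and 12, so the maximizer's maximin is 12; column maxima are 14 and 20, so the minimizer's minimax is 14. These differ, so the equilibrium is in mixed strategies.
Let the maximizer play 1 with probability p. The minimizer is indifferent when 14p + 12(1−p) = 20(1−p), giving p = 4/11.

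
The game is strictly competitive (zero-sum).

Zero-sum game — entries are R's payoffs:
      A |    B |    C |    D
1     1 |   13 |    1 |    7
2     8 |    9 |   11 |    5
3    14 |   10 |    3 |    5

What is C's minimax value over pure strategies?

7

The worst case (largest entry) in each column is A: 14, B: 13, C: 11, D: 7.
The best (smallest) of these is 7.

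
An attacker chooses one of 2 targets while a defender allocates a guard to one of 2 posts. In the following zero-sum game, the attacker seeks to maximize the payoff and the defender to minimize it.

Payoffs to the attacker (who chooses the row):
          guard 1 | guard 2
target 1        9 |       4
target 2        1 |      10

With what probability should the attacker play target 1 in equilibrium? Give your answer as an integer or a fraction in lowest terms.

Row minima are 4 and 1, so the attacker's maximin is 4; column maxima are 9 and 10, so the defender's minimax is 9. These differ, so the equilibrium is in mixed strategies.
Let the attacker play target 1 with probability p. The defender is indifferent when 9p + (1−p) = 4p + 10(1−p), giving p = 9/14.

9/14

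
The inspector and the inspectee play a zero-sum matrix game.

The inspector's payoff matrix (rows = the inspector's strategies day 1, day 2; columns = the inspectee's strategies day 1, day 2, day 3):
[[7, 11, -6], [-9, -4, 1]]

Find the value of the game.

Column day 2 is strictly dominated by day 1 for the inspectee (it gives the inspector more in every row).
The remaining 2×2 game on (day 1, day 2) × (day 1, day 3) has no saddle point. Let the inspector play day 1 with probability p; indifference gives 7p − 9(1−p) = −6p + (1−p), so p = 10/23.
Similarly the inspectee's optimal q on day 1 is 7/23, and the value is 7·(7/23) + (-6)·(16/23) = -47/23.

-47/23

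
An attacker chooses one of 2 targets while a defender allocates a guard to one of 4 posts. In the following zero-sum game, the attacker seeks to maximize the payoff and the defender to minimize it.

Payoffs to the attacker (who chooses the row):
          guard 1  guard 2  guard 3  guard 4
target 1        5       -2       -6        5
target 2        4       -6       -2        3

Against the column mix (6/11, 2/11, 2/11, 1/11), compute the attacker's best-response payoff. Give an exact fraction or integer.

target 1: (5)·(6/11) + (-2)·(2/11) + (-6)·(2/11) + (5)·(1/11) = 19/11.
target 2: (4)·(6/11) + (-6)·(2/11) + (-2)·(2/11) + (3)·(1/11) = 1.
The best pure response is target 1 with expected payoff 19/11.

19/11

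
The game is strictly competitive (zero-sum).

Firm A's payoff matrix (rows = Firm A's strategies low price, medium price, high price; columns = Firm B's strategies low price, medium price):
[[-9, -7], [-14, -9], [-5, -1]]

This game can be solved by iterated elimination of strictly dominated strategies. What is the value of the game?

Column medium price is strictly dominated by low price for Firm B (-9<-7, -14<-9, -5<-1); eliminate medium price.
Row medium price is strictly dominated by row low price (-9>-14); eliminate medium price.
Row low price is strictly dominated by row high price (-5>-9); eliminate low price.
Only (high price, low price) remains, with payoff -5.

-5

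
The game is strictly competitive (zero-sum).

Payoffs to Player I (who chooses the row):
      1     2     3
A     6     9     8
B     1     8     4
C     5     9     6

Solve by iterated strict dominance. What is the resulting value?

Row B is strictly dominated by row A (6>1, 9>8, 8>4); eliminate B.
Column 3 is strictly dominated by 1 for Player II (6<8, 5<6); eliminate 3.
Column 2 is strictly dominated by 1 for Player II (6<9, 5<9); eliminate 2.
Row C is strictly dominated by row A (6>5); eliminate C.
Only (A, 1) remains, with payoff 6.

6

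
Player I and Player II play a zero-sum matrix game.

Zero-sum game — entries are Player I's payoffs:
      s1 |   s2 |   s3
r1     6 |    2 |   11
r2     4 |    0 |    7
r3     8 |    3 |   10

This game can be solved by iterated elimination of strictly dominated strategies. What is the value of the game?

Row r2 is strictly dominated by row r1 (6>4, 2>0, 11>7); eliminate r2.
Column s1 is strictly dominated by s2 for Player II (2<6, 3<8); eliminate s1.
Column s3 is strictly dominated by s2 for Player II (2<11, 3<10); eliminate s3.
Row r1 is strictly dominated by row r3 (3>2); eliminate r1.
Only (r3, s2) remains, with payoff 3.

3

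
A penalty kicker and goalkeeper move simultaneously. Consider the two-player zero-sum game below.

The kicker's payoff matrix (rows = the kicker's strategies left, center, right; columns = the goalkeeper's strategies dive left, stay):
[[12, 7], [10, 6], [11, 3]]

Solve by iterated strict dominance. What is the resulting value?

7

Row center is strictly dominated by row left (12>10, 7>6); eliminate center.
Column dive left is strictly dominated by stay for the goalkeeper (7<12, 3<11); eliminate dive left.
Row right is strictly dominated by row left (7>3); eliminate right.
Only (left, stay) remains, with payoff 7.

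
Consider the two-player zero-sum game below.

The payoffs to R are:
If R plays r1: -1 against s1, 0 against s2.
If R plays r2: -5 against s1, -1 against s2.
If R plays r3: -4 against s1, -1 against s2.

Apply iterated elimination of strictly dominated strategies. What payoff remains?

Row r3 is strictly dominated by row r1 (-1>-4, 0>-1); eliminate r3.
Column s2 is strictly dominated by s1 for C (-1<0, -5<-1); eliminate s2.
Row r2 is strictly dominated by row r1 (-1>-5); eliminate r2.
Only (r1, s1) remains, with payoff -1.

-1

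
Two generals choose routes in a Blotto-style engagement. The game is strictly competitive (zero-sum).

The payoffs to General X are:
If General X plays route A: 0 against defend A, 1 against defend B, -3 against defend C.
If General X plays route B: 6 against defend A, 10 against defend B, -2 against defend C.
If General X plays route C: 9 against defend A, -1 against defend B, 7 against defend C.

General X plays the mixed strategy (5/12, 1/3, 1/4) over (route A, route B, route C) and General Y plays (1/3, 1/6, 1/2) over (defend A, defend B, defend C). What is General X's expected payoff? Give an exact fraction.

Against (1/3, 1/6, 1/2), each row's expected payoff is route A: -4/3; route B: 8/3; route C: 19/3.
Taking the (5/12, 1/3, 1/4)-weighted average: (5/12)·(-4/3) + (1/3)·(8/3) + (1/4)·(19/3) = 23/12.

23/12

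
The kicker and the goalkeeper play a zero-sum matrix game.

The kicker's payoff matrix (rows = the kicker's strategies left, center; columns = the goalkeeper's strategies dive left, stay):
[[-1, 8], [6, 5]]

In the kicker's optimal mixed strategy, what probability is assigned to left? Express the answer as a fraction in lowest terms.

1/10

Row minima are -1 and 5, so the kicker's maximin is 5; column maxima are 6 and 8, so the goalkeeper's minimax is 6. These differ, so the equilibrium is in mixed strategies.
Let the kicker play left with probability p. The goalkeeper is indifferent when −p + 6(1−p) = 8p + 5(1−p), giving p = 1/10.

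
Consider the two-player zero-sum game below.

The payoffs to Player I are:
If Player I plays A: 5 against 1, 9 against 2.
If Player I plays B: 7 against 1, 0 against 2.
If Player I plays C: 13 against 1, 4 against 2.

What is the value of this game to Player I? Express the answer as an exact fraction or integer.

Row B is strictly dominated by row C, so Player I never plays it.
The remaining 2×2 game on (A, C) × (1, 2) has no saddle point. Let Player I play A with probability p; indifference gives 5p + 13(1−p) = 9p + 4(1−p), so p = 9/13.
Similarly Player II's optimal q on 1 is 5/13, and the value is 5·(5/13) + (9)·(8/13) = 97/13.

97/13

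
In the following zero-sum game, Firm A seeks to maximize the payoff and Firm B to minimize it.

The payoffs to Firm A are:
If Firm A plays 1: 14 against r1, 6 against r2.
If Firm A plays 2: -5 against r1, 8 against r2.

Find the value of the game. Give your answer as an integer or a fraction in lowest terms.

Row minima are 6 and -5, so Firm A's maximin is 6; column maxima are 14 and 8, so Firm B's minimax is 8. These differ, so the equilibrium is in mixed strategies.
Let Firm A play 1 with probability p. Firm B is indifferent when 14p − 5(1−p) = 6p + 8(1−p), giving p = 13/21.
Let Firm B play r1 with probability q. Firm A is indifferent when 14q + 6(1−q) = −5q + 8(1−q), giving q = 2/21.
The value is 14·(2/21) + (6)·(19/21) = 142/21.

142/21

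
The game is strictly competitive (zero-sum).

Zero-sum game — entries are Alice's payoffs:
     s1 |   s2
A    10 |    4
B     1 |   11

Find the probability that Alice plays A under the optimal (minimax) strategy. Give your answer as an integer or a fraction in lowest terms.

5/8

Row minima are 4 and 1, so Alice's maximin is 4; column maxima are 10 and 11, so Bob's minimax is 10. These differ, so the equilibrium is in mixed strategies.
Let Alice play A with probability p. Bob is indifferent when 10p + (1−p) = 4p + 11(1−p), giving p = 5/8.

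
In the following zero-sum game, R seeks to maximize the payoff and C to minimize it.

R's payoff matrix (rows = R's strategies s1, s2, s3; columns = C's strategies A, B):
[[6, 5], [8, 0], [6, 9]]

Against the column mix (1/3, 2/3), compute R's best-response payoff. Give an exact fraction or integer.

s1: (6)·(1/3) + (5)·(2/3) = 16/3.
s2: (8)·(1/3) + (0)·(2/3) = 8/3.
s3: (6)·(1/3) + (9)·(2/3) = 8.
The best pure response is s3 with expected payoff 8.

8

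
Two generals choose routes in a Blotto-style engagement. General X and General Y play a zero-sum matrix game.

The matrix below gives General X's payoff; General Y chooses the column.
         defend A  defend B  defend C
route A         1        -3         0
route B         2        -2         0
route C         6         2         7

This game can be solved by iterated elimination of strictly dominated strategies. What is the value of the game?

2

Row route B is strictly dominated by row route C (6>2, 2>-2, 7>0); eliminate route B.
Row route A is strictly dominated by row route C (6>1, 2>-3, 7>0); eliminate route A.
Column defend C is strictly dominated by defend A for General Y (6<7); eliminate defend C.
Column defend A is strictly dominated by defend B for General Y (2<6); eliminate defend A.
Only (route C, defend B) remains, with payoff 2.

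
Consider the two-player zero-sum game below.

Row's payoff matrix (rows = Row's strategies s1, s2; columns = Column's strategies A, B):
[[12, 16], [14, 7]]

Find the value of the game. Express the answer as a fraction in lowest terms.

Row minima are 12 and 7, so Row's maximin is 12; column maxima are 14 and 16, so Column's minimax is 14. These differ, so the equilibrium is in mixed strategies.
Let Row play s1 with probability p. Column is indifferent when 12p + 14(1−p) = 16p + 7(1−p), giving p = 7/11.
Let Column play A with probability q. Row is indifferent when 12q + 16(1−q) = 14q + 7(1−q), giving q = 9/11.
The value is 12·(9/11) + (16)·(2/11) = 140/11.

140/11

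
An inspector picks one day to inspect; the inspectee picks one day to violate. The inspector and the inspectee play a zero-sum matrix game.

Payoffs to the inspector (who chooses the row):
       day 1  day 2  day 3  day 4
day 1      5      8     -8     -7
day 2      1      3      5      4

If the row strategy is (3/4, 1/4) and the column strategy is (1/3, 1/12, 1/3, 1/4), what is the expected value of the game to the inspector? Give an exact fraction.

Against (1/3, 1/12, 1/3, 1/4), each row's expected payoff is day 1: -25/12; day 2: 13/4.
Taking the (3/4, 1/4)-weighted average: (3/4)·(-25/12) + (1/4)·(13/4) = -3/4.

-3/4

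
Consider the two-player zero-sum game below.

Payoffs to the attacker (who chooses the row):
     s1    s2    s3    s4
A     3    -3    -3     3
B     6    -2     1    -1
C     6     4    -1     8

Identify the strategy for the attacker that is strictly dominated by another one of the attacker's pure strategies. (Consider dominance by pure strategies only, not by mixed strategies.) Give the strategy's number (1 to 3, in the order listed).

Compare A with C: 6 > 3, 4 > -3, -1 > -3, 8 > 3.
So C strictly dominates A for the attacker; A is strictly dominated.

1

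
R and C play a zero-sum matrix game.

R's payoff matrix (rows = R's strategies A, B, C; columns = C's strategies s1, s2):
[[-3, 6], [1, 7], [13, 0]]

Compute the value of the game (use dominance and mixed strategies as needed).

91/19

Row A is strictly dominated by row B, so R never plays it.
The remaining 2×2 game on (B, C) × (s1, s2) has no saddle point. Let R play B with probability p; indifference gives p + 13(1−p) = 7p, so p = 13/19.
Similarly C's optimal q on s1 is 7/19, and the value is 1·(7/19) + (7)·(12/19) = 91/19.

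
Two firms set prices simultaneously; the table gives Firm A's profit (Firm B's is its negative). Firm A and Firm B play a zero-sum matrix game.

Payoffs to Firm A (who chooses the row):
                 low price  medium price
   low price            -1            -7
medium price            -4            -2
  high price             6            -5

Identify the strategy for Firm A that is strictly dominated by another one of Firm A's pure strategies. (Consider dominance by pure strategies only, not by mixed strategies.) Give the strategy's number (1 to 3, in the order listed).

Compare low price with high price: 6 > -1, -5 > -7.
So high price strictly dominates low price for Firm A; low price is strictly dominated.

1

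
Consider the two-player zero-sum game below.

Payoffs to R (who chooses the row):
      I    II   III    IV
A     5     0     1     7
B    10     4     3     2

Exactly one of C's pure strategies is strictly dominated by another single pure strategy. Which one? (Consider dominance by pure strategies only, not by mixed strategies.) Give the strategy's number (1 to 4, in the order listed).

1

C prefers columns that give R less. Compare I with II: 0 < 5, 4 < 10.
So II strictly dominates I for C; I is strictly dominated.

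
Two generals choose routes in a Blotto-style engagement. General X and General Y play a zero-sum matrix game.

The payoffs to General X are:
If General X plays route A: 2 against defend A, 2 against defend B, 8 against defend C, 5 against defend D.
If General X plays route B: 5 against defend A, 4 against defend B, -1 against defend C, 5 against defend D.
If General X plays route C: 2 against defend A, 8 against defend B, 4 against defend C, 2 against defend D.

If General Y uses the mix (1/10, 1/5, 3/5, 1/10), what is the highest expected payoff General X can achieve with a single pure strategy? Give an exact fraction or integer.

59/10

route A: (2)·(1/10) + (2)·(1/5) + (8)·(3/5) + (5)·(1/10) = 59/10.
route B: (5)·(1/10) + (4)·(1/5) + (-1)·(3/5) + (5)·(1/10) = 6/5.
route C: (2)·(1/10) + (8)·(1/5) + (4)·(3/5) + (2)·(1/10) = 22/5.
The best pure response is route A with expected payoff 59/10.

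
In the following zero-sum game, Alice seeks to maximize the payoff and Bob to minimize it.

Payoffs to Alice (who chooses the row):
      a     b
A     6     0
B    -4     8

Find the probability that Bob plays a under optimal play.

4/9

Row minima are 0 and -4, so Alice's maximin is 0; column maxima are 6 and 8, so Bob's minimax is 6. These differ, so the equilibrium is in mixed strategies.
Let Bob play a with probability q. Alice is indifferent when 6q = −4q + 8(1−q), giving q = 4/9.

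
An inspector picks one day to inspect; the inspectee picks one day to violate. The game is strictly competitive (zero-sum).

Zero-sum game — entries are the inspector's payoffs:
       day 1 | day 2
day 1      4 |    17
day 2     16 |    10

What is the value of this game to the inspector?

232/19

Row minima are 4 and 10, so the inspector's maximin is 10; column maxima are 16 and 17, so the inspectee's minimax is 16. These differ, so the equilibrium is in mixed strategies.
Let the inspector play day 1 with probability p. The inspectee is indifferent when 4p + 16(1−p) = 17p + 10(1−p), giving p = 6/19.
Let the inspectee play day 1 with probability q. The inspector is indifferent when 4q + 17(1−q) = 16q + 10(1−q), giving q = 7/19.
The value is 4·(7/19) + (17)·(12/19) = 232/19.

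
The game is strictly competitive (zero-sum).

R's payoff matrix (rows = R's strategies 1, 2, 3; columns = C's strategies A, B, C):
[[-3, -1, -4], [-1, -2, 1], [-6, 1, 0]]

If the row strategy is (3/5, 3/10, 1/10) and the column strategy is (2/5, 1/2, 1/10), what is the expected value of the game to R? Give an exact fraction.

Against (2/5, 1/2, 1/10), each row's expected payoff is 1: -21/10; 2: -13/10; 3: -19/10.
Taking the (3/5, 3/10, 1/10)-weighted average: (3/5)·(-21/10) + (3/10)·(-13/10) + (1/10)·(-19/10) = -46/25.

-46/25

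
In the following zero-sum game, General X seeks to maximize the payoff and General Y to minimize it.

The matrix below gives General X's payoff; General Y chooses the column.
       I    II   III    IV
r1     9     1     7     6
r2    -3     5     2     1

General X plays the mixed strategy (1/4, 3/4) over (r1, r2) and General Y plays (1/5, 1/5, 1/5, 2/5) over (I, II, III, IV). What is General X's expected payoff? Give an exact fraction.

47/20

Against (1/5, 1/5, 1/5, 2/5), each row's expected payoff is r1: 29/5; r2: 6/5.
Taking the (1/4, 3/4)-weighted average: (1/4)·(29/5) + (3/4)·(6/5) = 47/20.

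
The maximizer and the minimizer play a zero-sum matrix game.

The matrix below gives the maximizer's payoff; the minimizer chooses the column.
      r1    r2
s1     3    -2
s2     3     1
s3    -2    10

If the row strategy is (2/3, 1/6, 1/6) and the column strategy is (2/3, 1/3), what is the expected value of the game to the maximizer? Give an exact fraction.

Against (2/3, 1/3), each row's expected payoff is s1: 4/3; s2: 7/3; s3: 2.
Taking the (2/3, 1/6, 1/6)-weighted average: (2/3)·(4/3) + (1/6)·(7/3) + (1/6)·(2) = 29/18.

29/18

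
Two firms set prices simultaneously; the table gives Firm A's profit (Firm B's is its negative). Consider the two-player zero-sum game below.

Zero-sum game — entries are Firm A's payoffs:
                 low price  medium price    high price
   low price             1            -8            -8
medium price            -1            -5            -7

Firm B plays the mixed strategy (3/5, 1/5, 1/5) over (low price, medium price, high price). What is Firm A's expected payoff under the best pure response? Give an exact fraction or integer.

-13/5

low price: (1)·(3/5) + (-8)·(1/5) + (-8)·(1/5) = -13/5.
medium price: (-1)·(3/5) + (-5)·(1/5) + (-7)·(1/5) = -3.
The best pure response is low price with expected payoff -13/5.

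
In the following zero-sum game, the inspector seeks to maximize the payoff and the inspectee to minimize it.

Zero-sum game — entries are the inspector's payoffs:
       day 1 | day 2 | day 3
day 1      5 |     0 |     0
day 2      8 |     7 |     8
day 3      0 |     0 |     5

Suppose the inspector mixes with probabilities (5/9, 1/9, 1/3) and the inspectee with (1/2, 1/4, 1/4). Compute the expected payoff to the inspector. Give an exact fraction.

Against (1/2, 1/4, 1/4), each row's expected payoff is day 1: 5/2; day 2: 31/4; day 3: 5/4.
Taking the (5/9, 1/9, 1/3)-weighted average: (5/9)·(5/2) + (1/9)·(31/4) + (1/3)·(5/4) = 8/3.

8/3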